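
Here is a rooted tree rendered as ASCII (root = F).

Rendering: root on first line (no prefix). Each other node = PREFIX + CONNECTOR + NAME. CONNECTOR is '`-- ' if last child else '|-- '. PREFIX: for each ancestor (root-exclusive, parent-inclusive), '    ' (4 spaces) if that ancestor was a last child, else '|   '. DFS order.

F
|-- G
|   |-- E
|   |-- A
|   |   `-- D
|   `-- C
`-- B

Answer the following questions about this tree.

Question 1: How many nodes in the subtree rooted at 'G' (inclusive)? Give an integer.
Subtree rooted at G contains: A, C, D, E, G
Count = 5

Answer: 5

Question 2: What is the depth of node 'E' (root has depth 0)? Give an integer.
Answer: 2

Derivation:
Path from root to E: F -> G -> E
Depth = number of edges = 2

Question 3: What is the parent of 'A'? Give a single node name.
Answer: G

Derivation:
Scan adjacency: A appears as child of G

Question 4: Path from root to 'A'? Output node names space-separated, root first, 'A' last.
Walk down from root: F -> G -> A

Answer: F G A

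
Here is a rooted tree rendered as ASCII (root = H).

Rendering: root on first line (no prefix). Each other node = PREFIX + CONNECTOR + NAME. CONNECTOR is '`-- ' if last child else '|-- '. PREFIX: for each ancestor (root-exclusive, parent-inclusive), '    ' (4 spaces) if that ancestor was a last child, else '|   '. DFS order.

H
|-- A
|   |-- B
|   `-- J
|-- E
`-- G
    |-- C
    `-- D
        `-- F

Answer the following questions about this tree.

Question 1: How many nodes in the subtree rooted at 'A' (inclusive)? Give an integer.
Subtree rooted at A contains: A, B, J
Count = 3

Answer: 3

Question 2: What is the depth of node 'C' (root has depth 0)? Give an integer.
Path from root to C: H -> G -> C
Depth = number of edges = 2

Answer: 2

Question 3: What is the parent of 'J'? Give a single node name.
Answer: A

Derivation:
Scan adjacency: J appears as child of A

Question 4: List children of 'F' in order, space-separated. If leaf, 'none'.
Node F's children (from adjacency): (leaf)

Answer: none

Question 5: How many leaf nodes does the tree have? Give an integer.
Answer: 5

Derivation:
Leaves (nodes with no children): B, C, E, F, J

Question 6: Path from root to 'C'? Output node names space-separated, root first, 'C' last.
Walk down from root: H -> G -> C

Answer: H G C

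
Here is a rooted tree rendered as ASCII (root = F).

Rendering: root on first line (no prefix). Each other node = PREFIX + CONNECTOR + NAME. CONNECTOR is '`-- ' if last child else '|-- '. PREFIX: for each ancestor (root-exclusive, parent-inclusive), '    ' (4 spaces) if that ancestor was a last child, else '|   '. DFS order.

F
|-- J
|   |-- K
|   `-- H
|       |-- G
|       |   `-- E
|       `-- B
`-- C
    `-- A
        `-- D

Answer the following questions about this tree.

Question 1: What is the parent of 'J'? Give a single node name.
Scan adjacency: J appears as child of F

Answer: F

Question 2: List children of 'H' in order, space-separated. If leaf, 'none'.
Node H's children (from adjacency): G, B

Answer: G B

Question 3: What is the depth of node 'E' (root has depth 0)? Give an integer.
Path from root to E: F -> J -> H -> G -> E
Depth = number of edges = 4

Answer: 4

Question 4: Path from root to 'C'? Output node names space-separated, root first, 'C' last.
Answer: F C

Derivation:
Walk down from root: F -> C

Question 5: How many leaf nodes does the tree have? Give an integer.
Answer: 4

Derivation:
Leaves (nodes with no children): B, D, E, K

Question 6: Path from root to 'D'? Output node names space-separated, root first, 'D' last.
Answer: F C A D

Derivation:
Walk down from root: F -> C -> A -> D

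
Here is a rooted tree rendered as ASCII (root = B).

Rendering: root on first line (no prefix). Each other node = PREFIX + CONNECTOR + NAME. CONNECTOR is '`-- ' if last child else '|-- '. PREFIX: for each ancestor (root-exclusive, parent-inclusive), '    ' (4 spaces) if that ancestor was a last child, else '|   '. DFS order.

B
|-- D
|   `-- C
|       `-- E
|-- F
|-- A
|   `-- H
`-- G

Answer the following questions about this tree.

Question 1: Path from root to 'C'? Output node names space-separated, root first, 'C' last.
Walk down from root: B -> D -> C

Answer: B D C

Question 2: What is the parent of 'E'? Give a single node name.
Scan adjacency: E appears as child of C

Answer: C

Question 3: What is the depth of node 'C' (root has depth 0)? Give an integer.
Path from root to C: B -> D -> C
Depth = number of edges = 2

Answer: 2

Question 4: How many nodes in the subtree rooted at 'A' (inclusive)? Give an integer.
Answer: 2

Derivation:
Subtree rooted at A contains: A, H
Count = 2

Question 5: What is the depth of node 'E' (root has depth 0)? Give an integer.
Answer: 3

Derivation:
Path from root to E: B -> D -> C -> E
Depth = number of edges = 3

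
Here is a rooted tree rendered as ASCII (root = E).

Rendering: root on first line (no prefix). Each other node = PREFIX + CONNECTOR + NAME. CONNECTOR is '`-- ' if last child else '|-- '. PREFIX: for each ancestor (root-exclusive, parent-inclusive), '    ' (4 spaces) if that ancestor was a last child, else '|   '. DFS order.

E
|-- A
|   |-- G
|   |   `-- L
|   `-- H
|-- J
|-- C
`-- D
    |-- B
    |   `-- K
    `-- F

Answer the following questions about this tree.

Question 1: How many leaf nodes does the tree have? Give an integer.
Leaves (nodes with no children): C, F, H, J, K, L

Answer: 6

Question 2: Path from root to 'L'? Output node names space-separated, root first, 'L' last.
Answer: E A G L

Derivation:
Walk down from root: E -> A -> G -> L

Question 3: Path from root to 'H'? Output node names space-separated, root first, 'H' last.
Walk down from root: E -> A -> H

Answer: E A H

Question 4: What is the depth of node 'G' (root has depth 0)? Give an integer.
Answer: 2

Derivation:
Path from root to G: E -> A -> G
Depth = number of edges = 2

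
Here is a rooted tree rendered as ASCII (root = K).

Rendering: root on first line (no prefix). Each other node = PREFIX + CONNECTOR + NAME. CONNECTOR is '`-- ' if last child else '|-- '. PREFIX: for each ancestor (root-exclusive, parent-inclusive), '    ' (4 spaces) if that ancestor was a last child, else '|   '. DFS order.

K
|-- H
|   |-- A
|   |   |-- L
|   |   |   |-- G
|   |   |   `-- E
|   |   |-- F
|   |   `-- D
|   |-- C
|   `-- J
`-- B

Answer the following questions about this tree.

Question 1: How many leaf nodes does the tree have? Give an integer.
Leaves (nodes with no children): B, C, D, E, F, G, J

Answer: 7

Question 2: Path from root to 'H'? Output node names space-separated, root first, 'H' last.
Walk down from root: K -> H

Answer: K H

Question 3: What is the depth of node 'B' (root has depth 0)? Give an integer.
Path from root to B: K -> B
Depth = number of edges = 1

Answer: 1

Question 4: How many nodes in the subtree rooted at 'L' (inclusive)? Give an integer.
Subtree rooted at L contains: E, G, L
Count = 3

Answer: 3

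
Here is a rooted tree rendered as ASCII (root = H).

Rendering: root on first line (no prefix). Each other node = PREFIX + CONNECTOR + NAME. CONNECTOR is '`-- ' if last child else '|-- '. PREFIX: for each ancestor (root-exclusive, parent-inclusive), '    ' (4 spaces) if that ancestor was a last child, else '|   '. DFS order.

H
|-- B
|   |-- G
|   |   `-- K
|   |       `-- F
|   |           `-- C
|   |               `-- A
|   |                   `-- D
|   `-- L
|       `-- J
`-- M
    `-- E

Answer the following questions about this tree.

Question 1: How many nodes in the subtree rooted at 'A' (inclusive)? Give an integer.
Subtree rooted at A contains: A, D
Count = 2

Answer: 2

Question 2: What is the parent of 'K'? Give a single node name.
Answer: G

Derivation:
Scan adjacency: K appears as child of G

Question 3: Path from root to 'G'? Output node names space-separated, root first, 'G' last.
Walk down from root: H -> B -> G

Answer: H B G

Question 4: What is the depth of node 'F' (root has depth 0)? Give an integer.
Answer: 4

Derivation:
Path from root to F: H -> B -> G -> K -> F
Depth = number of edges = 4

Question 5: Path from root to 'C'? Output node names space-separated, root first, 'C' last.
Walk down from root: H -> B -> G -> K -> F -> C

Answer: H B G K F C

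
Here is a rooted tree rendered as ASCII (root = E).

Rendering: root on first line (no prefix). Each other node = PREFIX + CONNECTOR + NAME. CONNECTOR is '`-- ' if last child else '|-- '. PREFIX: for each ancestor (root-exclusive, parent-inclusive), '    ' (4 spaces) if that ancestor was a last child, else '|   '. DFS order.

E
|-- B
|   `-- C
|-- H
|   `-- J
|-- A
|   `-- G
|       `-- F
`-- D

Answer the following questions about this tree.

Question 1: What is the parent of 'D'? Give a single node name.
Answer: E

Derivation:
Scan adjacency: D appears as child of E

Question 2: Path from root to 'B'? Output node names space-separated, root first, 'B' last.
Answer: E B

Derivation:
Walk down from root: E -> B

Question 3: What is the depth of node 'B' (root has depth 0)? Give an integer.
Answer: 1

Derivation:
Path from root to B: E -> B
Depth = number of edges = 1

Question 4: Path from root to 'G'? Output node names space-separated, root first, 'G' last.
Walk down from root: E -> A -> G

Answer: E A G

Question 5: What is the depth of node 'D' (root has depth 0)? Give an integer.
Path from root to D: E -> D
Depth = number of edges = 1

Answer: 1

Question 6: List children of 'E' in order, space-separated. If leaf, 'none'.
Node E's children (from adjacency): B, H, A, D

Answer: B H A D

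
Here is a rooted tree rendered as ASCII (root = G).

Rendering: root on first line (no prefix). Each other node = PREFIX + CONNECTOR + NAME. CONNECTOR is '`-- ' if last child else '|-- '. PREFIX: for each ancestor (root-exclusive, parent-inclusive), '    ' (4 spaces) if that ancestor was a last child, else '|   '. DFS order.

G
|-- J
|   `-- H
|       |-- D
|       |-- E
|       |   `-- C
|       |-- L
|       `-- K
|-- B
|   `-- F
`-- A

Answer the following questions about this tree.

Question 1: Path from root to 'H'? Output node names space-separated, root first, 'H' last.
Answer: G J H

Derivation:
Walk down from root: G -> J -> H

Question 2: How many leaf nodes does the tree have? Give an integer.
Leaves (nodes with no children): A, C, D, F, K, L

Answer: 6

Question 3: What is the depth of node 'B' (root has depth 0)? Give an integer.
Path from root to B: G -> B
Depth = number of edges = 1

Answer: 1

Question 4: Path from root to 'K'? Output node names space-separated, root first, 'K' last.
Answer: G J H K

Derivation:
Walk down from root: G -> J -> H -> K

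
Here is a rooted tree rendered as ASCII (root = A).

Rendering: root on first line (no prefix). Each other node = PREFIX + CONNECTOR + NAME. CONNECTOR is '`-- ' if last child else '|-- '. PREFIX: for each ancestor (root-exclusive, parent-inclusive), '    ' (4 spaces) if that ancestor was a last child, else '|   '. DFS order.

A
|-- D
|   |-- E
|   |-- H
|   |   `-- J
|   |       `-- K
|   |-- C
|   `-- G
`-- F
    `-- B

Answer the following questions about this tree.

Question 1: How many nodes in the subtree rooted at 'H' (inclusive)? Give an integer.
Subtree rooted at H contains: H, J, K
Count = 3

Answer: 3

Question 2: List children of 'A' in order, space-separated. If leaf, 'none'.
Answer: D F

Derivation:
Node A's children (from adjacency): D, F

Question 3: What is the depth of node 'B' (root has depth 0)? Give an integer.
Path from root to B: A -> F -> B
Depth = number of edges = 2

Answer: 2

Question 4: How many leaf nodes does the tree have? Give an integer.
Answer: 5

Derivation:
Leaves (nodes with no children): B, C, E, G, K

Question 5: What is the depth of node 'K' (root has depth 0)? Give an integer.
Answer: 4

Derivation:
Path from root to K: A -> D -> H -> J -> K
Depth = number of edges = 4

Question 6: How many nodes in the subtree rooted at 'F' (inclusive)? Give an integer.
Subtree rooted at F contains: B, F
Count = 2

Answer: 2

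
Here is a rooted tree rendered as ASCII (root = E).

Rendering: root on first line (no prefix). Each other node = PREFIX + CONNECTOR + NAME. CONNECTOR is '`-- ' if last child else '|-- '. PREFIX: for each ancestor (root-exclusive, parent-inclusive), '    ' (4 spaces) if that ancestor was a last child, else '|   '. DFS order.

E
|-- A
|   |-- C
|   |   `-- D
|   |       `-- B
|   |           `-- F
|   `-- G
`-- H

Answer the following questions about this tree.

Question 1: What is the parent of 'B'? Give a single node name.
Answer: D

Derivation:
Scan adjacency: B appears as child of D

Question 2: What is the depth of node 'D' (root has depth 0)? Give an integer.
Answer: 3

Derivation:
Path from root to D: E -> A -> C -> D
Depth = number of edges = 3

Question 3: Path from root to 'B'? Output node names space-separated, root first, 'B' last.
Walk down from root: E -> A -> C -> D -> B

Answer: E A C D B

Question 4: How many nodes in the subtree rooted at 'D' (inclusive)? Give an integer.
Subtree rooted at D contains: B, D, F
Count = 3

Answer: 3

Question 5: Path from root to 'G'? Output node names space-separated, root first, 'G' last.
Walk down from root: E -> A -> G

Answer: E A G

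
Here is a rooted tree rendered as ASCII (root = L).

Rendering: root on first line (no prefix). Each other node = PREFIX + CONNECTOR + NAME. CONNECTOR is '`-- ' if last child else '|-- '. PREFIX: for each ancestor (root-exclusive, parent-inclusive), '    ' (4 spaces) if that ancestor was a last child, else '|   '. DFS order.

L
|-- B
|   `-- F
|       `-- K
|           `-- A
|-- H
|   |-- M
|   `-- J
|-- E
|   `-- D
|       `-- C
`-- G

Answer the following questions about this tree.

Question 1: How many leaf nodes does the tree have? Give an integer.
Leaves (nodes with no children): A, C, G, J, M

Answer: 5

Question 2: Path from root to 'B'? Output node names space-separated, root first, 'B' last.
Answer: L B

Derivation:
Walk down from root: L -> B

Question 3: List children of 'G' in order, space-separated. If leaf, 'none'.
Answer: none

Derivation:
Node G's children (from adjacency): (leaf)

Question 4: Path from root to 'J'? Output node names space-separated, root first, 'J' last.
Walk down from root: L -> H -> J

Answer: L H J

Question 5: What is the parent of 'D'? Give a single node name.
Scan adjacency: D appears as child of E

Answer: E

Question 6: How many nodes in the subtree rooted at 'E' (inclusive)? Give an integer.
Subtree rooted at E contains: C, D, E
Count = 3

Answer: 3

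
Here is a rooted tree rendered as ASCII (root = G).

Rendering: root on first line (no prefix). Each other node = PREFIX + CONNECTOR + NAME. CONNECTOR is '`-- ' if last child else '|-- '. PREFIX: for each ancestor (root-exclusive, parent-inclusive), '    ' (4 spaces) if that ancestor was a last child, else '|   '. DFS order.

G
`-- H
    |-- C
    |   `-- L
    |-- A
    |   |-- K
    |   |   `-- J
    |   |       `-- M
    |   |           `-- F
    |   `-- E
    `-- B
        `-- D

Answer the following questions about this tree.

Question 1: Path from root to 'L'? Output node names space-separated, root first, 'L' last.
Walk down from root: G -> H -> C -> L

Answer: G H C L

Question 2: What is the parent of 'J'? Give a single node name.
Scan adjacency: J appears as child of K

Answer: K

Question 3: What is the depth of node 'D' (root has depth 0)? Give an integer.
Path from root to D: G -> H -> B -> D
Depth = number of edges = 3

Answer: 3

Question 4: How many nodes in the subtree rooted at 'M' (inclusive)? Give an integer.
Subtree rooted at M contains: F, M
Count = 2

Answer: 2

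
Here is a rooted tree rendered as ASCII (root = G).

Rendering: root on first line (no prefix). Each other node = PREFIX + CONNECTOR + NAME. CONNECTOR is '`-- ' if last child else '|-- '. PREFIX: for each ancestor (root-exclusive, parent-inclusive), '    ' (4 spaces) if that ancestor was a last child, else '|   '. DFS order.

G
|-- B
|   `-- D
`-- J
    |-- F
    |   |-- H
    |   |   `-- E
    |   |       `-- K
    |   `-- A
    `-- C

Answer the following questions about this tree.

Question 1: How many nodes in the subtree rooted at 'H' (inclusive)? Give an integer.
Subtree rooted at H contains: E, H, K
Count = 3

Answer: 3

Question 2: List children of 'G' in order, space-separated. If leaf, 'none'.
Node G's children (from adjacency): B, J

Answer: B J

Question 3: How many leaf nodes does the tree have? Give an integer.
Answer: 4

Derivation:
Leaves (nodes with no children): A, C, D, K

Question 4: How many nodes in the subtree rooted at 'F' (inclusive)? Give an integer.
Subtree rooted at F contains: A, E, F, H, K
Count = 5

Answer: 5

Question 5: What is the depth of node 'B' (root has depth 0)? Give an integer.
Answer: 1

Derivation:
Path from root to B: G -> B
Depth = number of edges = 1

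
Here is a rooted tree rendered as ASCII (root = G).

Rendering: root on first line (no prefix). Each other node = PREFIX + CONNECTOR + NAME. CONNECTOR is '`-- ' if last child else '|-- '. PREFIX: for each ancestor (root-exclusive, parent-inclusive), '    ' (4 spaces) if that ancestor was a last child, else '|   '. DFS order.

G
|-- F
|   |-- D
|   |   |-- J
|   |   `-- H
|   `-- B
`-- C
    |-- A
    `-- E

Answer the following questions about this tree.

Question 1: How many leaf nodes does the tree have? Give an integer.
Leaves (nodes with no children): A, B, E, H, J

Answer: 5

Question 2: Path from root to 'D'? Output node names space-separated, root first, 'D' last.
Answer: G F D

Derivation:
Walk down from root: G -> F -> D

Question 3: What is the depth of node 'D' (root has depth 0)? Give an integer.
Path from root to D: G -> F -> D
Depth = number of edges = 2

Answer: 2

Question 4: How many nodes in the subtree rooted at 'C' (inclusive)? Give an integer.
Subtree rooted at C contains: A, C, E
Count = 3

Answer: 3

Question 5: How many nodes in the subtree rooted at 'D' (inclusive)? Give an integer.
Subtree rooted at D contains: D, H, J
Count = 3

Answer: 3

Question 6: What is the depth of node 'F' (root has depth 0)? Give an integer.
Path from root to F: G -> F
Depth = number of edges = 1

Answer: 1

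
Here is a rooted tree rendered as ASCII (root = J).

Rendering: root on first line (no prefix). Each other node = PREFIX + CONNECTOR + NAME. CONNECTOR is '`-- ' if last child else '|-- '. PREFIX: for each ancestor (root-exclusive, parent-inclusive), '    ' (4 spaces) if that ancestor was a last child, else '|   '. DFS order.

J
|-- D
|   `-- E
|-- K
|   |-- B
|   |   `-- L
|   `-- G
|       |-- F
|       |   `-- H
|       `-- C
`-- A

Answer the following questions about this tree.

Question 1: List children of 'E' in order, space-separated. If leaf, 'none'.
Node E's children (from adjacency): (leaf)

Answer: none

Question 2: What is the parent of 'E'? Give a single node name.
Scan adjacency: E appears as child of D

Answer: D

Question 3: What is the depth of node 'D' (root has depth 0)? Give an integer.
Path from root to D: J -> D
Depth = number of edges = 1

Answer: 1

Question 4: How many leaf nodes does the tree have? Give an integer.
Answer: 5

Derivation:
Leaves (nodes with no children): A, C, E, H, L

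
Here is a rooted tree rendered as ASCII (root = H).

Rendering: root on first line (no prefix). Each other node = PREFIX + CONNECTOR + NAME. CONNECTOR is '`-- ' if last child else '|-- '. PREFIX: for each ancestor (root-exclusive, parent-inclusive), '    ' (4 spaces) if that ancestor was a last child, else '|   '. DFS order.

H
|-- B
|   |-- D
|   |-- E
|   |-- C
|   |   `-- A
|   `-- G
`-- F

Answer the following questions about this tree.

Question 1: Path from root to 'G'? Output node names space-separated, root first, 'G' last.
Walk down from root: H -> B -> G

Answer: H B G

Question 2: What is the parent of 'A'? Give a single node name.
Scan adjacency: A appears as child of C

Answer: C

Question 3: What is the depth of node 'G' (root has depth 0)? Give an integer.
Path from root to G: H -> B -> G
Depth = number of edges = 2

Answer: 2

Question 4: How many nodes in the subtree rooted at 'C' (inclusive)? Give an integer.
Subtree rooted at C contains: A, C
Count = 2

Answer: 2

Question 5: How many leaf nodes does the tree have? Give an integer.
Answer: 5

Derivation:
Leaves (nodes with no children): A, D, E, F, G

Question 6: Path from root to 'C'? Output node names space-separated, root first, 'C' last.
Answer: H B C

Derivation:
Walk down from root: H -> B -> C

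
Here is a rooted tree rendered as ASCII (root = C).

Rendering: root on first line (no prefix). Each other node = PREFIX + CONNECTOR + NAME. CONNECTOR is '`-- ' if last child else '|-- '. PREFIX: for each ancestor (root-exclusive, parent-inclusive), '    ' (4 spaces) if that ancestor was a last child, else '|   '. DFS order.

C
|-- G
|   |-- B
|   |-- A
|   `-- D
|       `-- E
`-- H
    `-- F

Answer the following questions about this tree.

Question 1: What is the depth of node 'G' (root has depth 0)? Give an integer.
Answer: 1

Derivation:
Path from root to G: C -> G
Depth = number of edges = 1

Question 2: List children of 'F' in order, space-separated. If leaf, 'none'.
Answer: none

Derivation:
Node F's children (from adjacency): (leaf)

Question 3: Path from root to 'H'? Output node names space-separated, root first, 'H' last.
Answer: C H

Derivation:
Walk down from root: C -> H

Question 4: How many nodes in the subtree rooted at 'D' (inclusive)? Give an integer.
Subtree rooted at D contains: D, E
Count = 2

Answer: 2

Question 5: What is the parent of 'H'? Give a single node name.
Scan adjacency: H appears as child of C

Answer: C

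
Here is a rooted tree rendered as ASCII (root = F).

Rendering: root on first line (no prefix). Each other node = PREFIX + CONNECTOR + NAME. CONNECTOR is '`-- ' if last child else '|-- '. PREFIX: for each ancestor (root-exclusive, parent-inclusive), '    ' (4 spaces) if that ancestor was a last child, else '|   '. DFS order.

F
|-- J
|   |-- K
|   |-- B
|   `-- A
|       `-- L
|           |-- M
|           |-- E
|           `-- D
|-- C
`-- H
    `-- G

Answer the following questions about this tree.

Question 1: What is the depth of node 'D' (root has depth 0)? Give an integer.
Path from root to D: F -> J -> A -> L -> D
Depth = number of edges = 4

Answer: 4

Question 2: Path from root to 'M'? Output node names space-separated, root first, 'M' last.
Walk down from root: F -> J -> A -> L -> M

Answer: F J A L M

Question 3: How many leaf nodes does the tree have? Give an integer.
Leaves (nodes with no children): B, C, D, E, G, K, M

Answer: 7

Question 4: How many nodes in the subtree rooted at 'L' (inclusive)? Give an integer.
Answer: 4

Derivation:
Subtree rooted at L contains: D, E, L, M
Count = 4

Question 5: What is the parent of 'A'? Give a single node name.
Scan adjacency: A appears as child of J

Answer: J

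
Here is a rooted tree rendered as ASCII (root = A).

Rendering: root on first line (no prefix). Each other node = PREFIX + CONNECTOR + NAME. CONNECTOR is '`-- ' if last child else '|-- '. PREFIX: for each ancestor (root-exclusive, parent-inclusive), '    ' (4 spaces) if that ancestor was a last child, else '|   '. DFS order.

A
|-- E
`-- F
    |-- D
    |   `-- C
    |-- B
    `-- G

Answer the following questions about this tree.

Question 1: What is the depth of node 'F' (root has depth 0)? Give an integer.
Answer: 1

Derivation:
Path from root to F: A -> F
Depth = number of edges = 1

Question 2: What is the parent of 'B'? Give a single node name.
Scan adjacency: B appears as child of F

Answer: F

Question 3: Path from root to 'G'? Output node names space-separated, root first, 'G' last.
Answer: A F G

Derivation:
Walk down from root: A -> F -> G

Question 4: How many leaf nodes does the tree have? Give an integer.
Answer: 4

Derivation:
Leaves (nodes with no children): B, C, E, G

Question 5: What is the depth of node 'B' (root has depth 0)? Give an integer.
Answer: 2

Derivation:
Path from root to B: A -> F -> B
Depth = number of edges = 2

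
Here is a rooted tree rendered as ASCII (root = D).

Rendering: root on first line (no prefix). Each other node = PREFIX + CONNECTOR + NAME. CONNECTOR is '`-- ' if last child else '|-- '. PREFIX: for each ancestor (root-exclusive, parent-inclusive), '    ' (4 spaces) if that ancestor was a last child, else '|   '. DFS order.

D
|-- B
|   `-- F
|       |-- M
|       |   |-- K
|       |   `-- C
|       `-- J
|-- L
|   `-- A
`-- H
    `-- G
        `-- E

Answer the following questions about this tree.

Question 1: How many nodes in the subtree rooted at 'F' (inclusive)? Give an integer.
Subtree rooted at F contains: C, F, J, K, M
Count = 5

Answer: 5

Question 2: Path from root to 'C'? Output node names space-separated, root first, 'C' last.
Answer: D B F M C

Derivation:
Walk down from root: D -> B -> F -> M -> C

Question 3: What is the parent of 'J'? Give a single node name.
Answer: F

Derivation:
Scan adjacency: J appears as child of F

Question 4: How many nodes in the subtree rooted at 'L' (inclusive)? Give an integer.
Subtree rooted at L contains: A, L
Count = 2

Answer: 2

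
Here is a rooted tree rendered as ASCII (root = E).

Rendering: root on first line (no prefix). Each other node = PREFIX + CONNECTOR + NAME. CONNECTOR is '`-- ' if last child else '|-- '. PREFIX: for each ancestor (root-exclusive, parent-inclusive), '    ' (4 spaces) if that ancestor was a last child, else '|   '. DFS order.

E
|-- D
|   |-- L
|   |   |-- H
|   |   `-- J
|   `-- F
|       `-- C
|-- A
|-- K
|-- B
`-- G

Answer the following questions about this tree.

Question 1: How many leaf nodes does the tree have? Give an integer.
Answer: 7

Derivation:
Leaves (nodes with no children): A, B, C, G, H, J, K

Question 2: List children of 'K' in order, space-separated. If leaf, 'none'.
Answer: none

Derivation:
Node K's children (from adjacency): (leaf)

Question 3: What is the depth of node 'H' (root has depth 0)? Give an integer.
Path from root to H: E -> D -> L -> H
Depth = number of edges = 3

Answer: 3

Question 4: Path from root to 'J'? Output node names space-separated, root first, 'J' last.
Answer: E D L J

Derivation:
Walk down from root: E -> D -> L -> J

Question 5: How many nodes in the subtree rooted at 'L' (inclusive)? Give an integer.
Subtree rooted at L contains: H, J, L
Count = 3

Answer: 3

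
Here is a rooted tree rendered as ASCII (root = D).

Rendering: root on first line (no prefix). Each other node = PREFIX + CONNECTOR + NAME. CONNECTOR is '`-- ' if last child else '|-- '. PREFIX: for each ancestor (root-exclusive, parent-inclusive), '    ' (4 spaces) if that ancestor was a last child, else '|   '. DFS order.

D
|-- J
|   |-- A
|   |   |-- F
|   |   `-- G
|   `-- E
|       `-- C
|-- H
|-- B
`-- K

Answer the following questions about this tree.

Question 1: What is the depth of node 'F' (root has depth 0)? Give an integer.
Path from root to F: D -> J -> A -> F
Depth = number of edges = 3

Answer: 3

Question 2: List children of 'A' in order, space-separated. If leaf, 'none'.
Node A's children (from adjacency): F, G

Answer: F G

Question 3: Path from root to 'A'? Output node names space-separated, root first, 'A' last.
Walk down from root: D -> J -> A

Answer: D J A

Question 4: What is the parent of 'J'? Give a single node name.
Answer: D

Derivation:
Scan adjacency: J appears as child of D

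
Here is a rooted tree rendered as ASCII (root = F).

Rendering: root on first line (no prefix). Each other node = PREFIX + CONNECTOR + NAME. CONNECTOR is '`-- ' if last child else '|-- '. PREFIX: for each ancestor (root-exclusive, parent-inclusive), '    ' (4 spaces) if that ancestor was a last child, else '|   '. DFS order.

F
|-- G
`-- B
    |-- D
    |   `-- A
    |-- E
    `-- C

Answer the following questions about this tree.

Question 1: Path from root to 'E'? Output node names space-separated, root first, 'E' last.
Answer: F B E

Derivation:
Walk down from root: F -> B -> E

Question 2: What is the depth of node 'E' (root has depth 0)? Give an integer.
Answer: 2

Derivation:
Path from root to E: F -> B -> E
Depth = number of edges = 2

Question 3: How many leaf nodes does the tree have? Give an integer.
Answer: 4

Derivation:
Leaves (nodes with no children): A, C, E, G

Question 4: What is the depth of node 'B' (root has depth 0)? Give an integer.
Answer: 1

Derivation:
Path from root to B: F -> B
Depth = number of edges = 1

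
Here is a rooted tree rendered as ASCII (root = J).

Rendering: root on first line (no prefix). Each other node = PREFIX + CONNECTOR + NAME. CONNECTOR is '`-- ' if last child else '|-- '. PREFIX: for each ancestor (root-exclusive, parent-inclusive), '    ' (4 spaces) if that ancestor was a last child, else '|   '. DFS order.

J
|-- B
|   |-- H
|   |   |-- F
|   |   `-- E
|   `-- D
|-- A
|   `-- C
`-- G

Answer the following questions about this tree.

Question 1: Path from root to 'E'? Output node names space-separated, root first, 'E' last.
Walk down from root: J -> B -> H -> E

Answer: J B H E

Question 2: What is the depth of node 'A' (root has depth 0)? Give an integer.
Path from root to A: J -> A
Depth = number of edges = 1

Answer: 1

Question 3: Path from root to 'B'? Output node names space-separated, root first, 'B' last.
Answer: J B

Derivation:
Walk down from root: J -> B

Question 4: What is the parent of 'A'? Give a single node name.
Answer: J

Derivation:
Scan adjacency: A appears as child of J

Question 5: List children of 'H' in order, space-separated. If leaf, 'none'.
Answer: F E

Derivation:
Node H's children (from adjacency): F, E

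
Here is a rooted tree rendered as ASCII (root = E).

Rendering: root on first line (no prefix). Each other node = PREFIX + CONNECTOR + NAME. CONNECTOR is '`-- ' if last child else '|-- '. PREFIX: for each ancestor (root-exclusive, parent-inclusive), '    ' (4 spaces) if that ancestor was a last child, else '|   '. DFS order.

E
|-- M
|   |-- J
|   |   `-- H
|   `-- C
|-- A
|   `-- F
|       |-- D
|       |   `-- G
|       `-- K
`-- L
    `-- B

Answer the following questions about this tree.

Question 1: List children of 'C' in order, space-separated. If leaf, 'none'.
Answer: none

Derivation:
Node C's children (from adjacency): (leaf)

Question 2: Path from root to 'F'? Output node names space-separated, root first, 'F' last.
Walk down from root: E -> A -> F

Answer: E A F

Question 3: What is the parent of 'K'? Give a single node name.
Scan adjacency: K appears as child of F

Answer: F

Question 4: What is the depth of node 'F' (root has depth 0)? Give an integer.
Answer: 2

Derivation:
Path from root to F: E -> A -> F
Depth = number of edges = 2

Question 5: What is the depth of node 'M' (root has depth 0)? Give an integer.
Path from root to M: E -> M
Depth = number of edges = 1

Answer: 1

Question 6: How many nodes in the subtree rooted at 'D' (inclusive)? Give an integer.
Answer: 2

Derivation:
Subtree rooted at D contains: D, G
Count = 2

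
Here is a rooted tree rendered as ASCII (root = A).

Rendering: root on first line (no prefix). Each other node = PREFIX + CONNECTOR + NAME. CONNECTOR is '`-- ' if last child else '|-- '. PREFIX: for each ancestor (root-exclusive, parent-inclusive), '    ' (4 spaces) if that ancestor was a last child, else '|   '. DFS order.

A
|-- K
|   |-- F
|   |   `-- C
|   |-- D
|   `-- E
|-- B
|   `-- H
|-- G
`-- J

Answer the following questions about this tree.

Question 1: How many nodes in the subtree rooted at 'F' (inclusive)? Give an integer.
Answer: 2

Derivation:
Subtree rooted at F contains: C, F
Count = 2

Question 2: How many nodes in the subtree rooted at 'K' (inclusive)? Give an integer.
Subtree rooted at K contains: C, D, E, F, K
Count = 5

Answer: 5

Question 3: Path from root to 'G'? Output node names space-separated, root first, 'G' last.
Answer: A G

Derivation:
Walk down from root: A -> G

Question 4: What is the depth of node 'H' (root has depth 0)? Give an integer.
Path from root to H: A -> B -> H
Depth = number of edges = 2

Answer: 2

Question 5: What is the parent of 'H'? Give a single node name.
Answer: B

Derivation:
Scan adjacency: H appears as child of B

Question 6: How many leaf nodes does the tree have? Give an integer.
Leaves (nodes with no children): C, D, E, G, H, J

Answer: 6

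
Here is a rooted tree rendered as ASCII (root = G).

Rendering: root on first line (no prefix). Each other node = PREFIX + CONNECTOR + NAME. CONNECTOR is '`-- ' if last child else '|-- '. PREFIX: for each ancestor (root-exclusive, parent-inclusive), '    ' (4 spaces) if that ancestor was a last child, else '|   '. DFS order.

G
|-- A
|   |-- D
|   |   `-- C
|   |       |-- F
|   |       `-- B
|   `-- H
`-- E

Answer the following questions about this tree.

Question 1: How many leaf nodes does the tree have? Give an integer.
Answer: 4

Derivation:
Leaves (nodes with no children): B, E, F, H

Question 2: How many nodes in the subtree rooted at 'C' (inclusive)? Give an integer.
Subtree rooted at C contains: B, C, F
Count = 3

Answer: 3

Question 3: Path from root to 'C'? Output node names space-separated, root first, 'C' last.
Answer: G A D C

Derivation:
Walk down from root: G -> A -> D -> C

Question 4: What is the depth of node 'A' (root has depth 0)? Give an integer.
Path from root to A: G -> A
Depth = number of edges = 1

Answer: 1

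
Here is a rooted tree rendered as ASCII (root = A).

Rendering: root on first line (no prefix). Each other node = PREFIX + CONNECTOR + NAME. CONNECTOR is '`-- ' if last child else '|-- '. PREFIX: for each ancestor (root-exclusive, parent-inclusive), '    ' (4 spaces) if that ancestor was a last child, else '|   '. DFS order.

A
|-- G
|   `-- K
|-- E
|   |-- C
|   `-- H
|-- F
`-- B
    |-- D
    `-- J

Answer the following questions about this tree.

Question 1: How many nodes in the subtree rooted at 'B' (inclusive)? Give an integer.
Answer: 3

Derivation:
Subtree rooted at B contains: B, D, J
Count = 3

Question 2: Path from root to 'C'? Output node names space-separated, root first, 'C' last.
Answer: A E C

Derivation:
Walk down from root: A -> E -> C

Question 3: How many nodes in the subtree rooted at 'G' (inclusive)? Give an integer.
Subtree rooted at G contains: G, K
Count = 2

Answer: 2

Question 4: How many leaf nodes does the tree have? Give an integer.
Answer: 6

Derivation:
Leaves (nodes with no children): C, D, F, H, J, K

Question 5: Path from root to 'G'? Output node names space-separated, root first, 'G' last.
Answer: A G

Derivation:
Walk down from root: A -> G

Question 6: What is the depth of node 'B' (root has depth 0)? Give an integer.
Answer: 1

Derivation:
Path from root to B: A -> B
Depth = number of edges = 1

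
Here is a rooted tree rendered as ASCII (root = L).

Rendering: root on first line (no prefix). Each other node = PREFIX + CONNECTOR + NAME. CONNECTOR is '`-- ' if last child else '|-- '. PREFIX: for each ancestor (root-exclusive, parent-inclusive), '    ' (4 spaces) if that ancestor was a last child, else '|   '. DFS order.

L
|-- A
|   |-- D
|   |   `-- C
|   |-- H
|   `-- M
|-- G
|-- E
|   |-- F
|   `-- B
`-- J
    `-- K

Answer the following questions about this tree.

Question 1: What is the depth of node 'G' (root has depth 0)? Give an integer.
Answer: 1

Derivation:
Path from root to G: L -> G
Depth = number of edges = 1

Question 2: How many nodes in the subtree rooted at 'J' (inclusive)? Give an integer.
Subtree rooted at J contains: J, K
Count = 2

Answer: 2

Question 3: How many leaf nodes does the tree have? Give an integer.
Leaves (nodes with no children): B, C, F, G, H, K, M

Answer: 7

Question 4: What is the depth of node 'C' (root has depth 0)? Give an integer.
Path from root to C: L -> A -> D -> C
Depth = number of edges = 3

Answer: 3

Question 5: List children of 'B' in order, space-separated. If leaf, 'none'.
Node B's children (from adjacency): (leaf)

Answer: none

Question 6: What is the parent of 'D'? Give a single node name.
Answer: A

Derivation:
Scan adjacency: D appears as child of A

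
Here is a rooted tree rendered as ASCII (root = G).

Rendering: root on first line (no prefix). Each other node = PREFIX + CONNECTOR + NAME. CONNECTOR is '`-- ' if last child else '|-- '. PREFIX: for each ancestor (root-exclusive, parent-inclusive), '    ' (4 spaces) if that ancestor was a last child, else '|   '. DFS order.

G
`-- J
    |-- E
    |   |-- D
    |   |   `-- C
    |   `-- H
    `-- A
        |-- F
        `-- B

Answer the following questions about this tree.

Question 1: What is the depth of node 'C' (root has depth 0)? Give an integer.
Answer: 4

Derivation:
Path from root to C: G -> J -> E -> D -> C
Depth = number of edges = 4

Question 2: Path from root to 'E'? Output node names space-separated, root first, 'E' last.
Walk down from root: G -> J -> E

Answer: G J E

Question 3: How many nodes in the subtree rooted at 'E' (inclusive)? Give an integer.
Subtree rooted at E contains: C, D, E, H
Count = 4

Answer: 4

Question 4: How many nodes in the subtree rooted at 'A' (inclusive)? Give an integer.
Subtree rooted at A contains: A, B, F
Count = 3

Answer: 3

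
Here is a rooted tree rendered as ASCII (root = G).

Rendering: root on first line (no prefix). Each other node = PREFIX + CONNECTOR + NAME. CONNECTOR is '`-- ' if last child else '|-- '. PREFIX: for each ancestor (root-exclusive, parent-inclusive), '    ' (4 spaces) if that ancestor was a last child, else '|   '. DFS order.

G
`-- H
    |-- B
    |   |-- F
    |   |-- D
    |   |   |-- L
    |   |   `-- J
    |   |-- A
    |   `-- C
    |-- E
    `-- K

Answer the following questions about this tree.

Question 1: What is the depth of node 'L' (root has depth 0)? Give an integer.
Path from root to L: G -> H -> B -> D -> L
Depth = number of edges = 4

Answer: 4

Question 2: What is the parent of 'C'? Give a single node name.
Answer: B

Derivation:
Scan adjacency: C appears as child of B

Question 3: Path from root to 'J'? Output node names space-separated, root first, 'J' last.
Walk down from root: G -> H -> B -> D -> J

Answer: G H B D J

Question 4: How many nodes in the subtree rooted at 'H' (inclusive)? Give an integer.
Answer: 10

Derivation:
Subtree rooted at H contains: A, B, C, D, E, F, H, J, K, L
Count = 10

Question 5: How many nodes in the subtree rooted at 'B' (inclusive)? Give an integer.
Answer: 7

Derivation:
Subtree rooted at B contains: A, B, C, D, F, J, L
Count = 7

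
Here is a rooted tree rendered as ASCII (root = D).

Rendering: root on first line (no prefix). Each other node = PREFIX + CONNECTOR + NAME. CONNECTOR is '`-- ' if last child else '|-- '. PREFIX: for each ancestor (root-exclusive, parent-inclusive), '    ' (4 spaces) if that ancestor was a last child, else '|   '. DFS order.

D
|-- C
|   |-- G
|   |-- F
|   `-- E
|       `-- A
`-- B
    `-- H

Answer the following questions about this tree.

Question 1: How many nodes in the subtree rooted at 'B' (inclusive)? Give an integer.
Answer: 2

Derivation:
Subtree rooted at B contains: B, H
Count = 2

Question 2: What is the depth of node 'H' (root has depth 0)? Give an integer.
Path from root to H: D -> B -> H
Depth = number of edges = 2

Answer: 2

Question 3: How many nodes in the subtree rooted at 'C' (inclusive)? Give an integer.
Subtree rooted at C contains: A, C, E, F, G
Count = 5

Answer: 5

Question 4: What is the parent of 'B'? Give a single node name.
Answer: D

Derivation:
Scan adjacency: B appears as child of D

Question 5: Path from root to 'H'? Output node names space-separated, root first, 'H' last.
Walk down from root: D -> B -> H

Answer: D B H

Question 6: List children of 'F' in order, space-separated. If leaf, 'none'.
Answer: none

Derivation:
Node F's children (from adjacency): (leaf)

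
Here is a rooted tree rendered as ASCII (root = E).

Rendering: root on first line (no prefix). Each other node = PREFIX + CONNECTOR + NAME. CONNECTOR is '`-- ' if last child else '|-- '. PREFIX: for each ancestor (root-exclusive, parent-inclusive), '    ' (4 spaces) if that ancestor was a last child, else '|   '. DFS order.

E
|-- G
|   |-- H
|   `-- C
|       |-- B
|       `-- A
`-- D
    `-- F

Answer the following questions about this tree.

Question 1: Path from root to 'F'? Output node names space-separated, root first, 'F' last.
Answer: E D F

Derivation:
Walk down from root: E -> D -> F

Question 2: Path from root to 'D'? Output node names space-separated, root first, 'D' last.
Answer: E D

Derivation:
Walk down from root: E -> D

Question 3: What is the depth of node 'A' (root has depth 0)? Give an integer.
Path from root to A: E -> G -> C -> A
Depth = number of edges = 3

Answer: 3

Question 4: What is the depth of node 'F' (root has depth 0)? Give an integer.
Answer: 2

Derivation:
Path from root to F: E -> D -> F
Depth = number of edges = 2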